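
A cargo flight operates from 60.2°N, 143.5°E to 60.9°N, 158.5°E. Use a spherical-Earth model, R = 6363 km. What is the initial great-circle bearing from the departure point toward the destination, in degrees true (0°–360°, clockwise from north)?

78.1°

N = sin Δλ·cos φ₂ = +0.1259;  D = cos φ₁ sin φ₂ − sin φ₁ cos φ₂ cos Δλ = +0.0266
initial course = atan2(N, D) = 78.07°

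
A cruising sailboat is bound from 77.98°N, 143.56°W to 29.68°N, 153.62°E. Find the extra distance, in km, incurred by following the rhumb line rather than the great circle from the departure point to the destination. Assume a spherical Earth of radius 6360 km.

Great circle: cos σ = sin φ₁ sin φ₂ + cos φ₁ cos φ₂ cos Δλ,  σ = 0.9680 rad → d_gc = 6156.5 km
Rhumb line: Δψ = -1.7083, q = Δφ/Δψ = 0.4935, d_rh = R√(Δφ²+q²Δλ²) = 6370.8 km
Excess = 6370.8 − 6156.5 = 214.3 ≈ 214 km

214 km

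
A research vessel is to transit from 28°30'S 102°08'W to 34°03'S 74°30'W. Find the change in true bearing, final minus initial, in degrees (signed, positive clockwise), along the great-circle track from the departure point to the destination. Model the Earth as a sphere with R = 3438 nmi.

Initial bearing θ₁ = atan2(sin Δλ cos φ₂, cos φ₁ sin φ₂ − sin φ₁ cos φ₂ cos Δλ) = 110.25°
Final bearing θ₂ = (initial bearing from the destination back to the start) + 180° = 95.69°
Δθ = θ₂ − θ₁ = -14.6°

-14.6°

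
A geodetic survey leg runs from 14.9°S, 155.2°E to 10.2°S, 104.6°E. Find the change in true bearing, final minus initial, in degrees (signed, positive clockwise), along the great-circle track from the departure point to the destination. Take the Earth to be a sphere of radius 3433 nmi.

+11.7°

At departure: θ₁ = atan2(sin Δλ cos φ₂, cos φ₁ sin φ₂ − sin φ₁ cos φ₂ cos Δλ) = 269.21°
At arrival: θ₂ = atan2(sin Δλ cos φ₁, −cos φ₂ sin φ₁ + sin φ₂ cos φ₁ cos Δλ) = 280.95°
Δθ = θ₂ − θ₁ = +11.7°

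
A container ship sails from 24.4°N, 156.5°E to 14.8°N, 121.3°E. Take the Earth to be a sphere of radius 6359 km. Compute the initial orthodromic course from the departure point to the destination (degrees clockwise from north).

θ = atan2( sin Δλ·cos φ₂ ,  cos φ₁ sin φ₂ − sin φ₁ cos φ₂ cos Δλ )
  = atan2(-0.5573, -0.0937) = 260.45°

260.5°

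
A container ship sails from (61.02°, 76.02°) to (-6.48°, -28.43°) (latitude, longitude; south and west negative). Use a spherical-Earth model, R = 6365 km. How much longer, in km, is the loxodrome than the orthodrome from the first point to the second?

Great circle: cos σ = sin φ₁ sin φ₂ + cos φ₁ cos φ₂ cos Δλ,  σ = 1.7914 rad → d_gc = 11402.5 km
Rhumb line: Δψ = -1.4665, q = Δφ/Δψ = 0.8034, d_rh = R√(Δφ²+q²Δλ²) = 11963.4 km
Excess = 11963.4 − 11402.5 = 560.9 ≈ 561 km

561 km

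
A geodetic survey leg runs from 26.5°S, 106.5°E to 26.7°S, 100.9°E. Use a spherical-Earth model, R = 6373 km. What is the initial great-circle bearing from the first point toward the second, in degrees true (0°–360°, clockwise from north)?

266.5°

N = sin Δλ·cos φ₂ = -0.0872;  D = cos φ₁ sin φ₂ − sin φ₁ cos φ₂ cos Δλ = -0.0054
initial course = atan2(N, D) = 266.46°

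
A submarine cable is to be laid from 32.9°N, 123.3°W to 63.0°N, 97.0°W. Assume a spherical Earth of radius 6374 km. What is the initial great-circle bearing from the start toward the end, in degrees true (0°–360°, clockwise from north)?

20.9°

θ = atan2( sin Δλ·cos φ₂ ,  cos φ₁ sin φ₂ − sin φ₁ cos φ₂ cos Δλ )
  = atan2(+0.2012, +0.5270) = 20.89°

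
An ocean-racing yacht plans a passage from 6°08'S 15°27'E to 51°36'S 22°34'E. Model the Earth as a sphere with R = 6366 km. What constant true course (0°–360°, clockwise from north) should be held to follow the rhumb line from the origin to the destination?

Δψ = ln[tan(π/4+φ₂/2)/tan(π/4+φ₁/2)] = -0.9476
Δλ = +0.1242 rad (taken the short way round)
course = atan2(Δλ, Δψ) = 172.53°

172.5°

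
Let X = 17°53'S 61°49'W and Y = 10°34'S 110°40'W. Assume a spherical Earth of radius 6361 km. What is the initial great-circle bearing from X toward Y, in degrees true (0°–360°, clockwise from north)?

271.9°

N = sin Δλ·cos φ₂ = -0.7402;  D = cos φ₁ sin φ₂ − sin φ₁ cos φ₂ cos Δλ = +0.0241
initial course = atan2(N, D) = 271.87°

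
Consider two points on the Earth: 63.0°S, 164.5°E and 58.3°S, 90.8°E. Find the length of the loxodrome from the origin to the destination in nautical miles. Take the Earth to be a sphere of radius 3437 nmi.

Rhumb course C = atan2(Δλ, Δψ) with Δψ = ln[tan(π/4+φ₂/2)/tan(π/4+φ₁/2)] = +0.1677, Δλ = -1.2863 → C = 277.43°
d = R·|Δφ| / |cos C| = 3437·0.08203 / 0.12928 = 2181 nmi

2181 nmi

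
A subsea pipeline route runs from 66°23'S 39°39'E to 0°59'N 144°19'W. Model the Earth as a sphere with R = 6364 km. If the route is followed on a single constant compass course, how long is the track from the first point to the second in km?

Rhumb course C = atan2(Δλ, Δψ) with Δψ = ln[tan(π/4+φ₂/2)/tan(π/4+φ₁/2)] = +1.5823, Δλ = +3.0724 → C = 62.75°
d = R·|Δφ| / |cos C| = 6364·1.17577 / 0.45785 = 16343 km

16343 km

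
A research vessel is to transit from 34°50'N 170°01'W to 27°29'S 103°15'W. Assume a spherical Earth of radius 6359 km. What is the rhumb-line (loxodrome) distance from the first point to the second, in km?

Rhumb course C = atan2(Δλ, Δψ) with Δψ = ln[tan(π/4+φ₂/2)/tan(π/4+φ₁/2)] = -1.1485, Δλ = +1.1653 → C = 134.58°
d = R·|Δφ| / |cos C| = 6359·1.08763 / 0.70195 = 9853 km

9853 km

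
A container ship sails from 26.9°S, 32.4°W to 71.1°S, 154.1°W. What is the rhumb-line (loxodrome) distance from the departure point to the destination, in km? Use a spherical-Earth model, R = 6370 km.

9386 km

Rhumb course C = atan2(Δλ, Δψ) with Δψ = ln[tan(π/4+φ₂/2)/tan(π/4+φ₁/2)] = -1.3053, Δλ = -2.1241 → C = 238.43°
d = R·|Δφ| / |cos C| = 6370·0.77144 / 0.52358 = 9386 km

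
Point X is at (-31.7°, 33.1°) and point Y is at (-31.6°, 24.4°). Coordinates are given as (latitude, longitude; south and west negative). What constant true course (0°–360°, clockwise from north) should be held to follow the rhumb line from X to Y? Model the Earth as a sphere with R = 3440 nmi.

Δψ = ln[tan(π/4+φ₂/2)/tan(π/4+φ₁/2)] = +0.0021
Δλ = -0.1518 rad (taken the short way round)
course = atan2(Δλ, Δψ) = 270.77°

270.8°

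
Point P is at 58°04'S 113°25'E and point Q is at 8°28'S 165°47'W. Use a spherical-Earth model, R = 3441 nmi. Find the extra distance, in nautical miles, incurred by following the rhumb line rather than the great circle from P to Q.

153 nmi

Great circle: cos σ = sin φ₁ sin φ₂ + cos φ₁ cos φ₂ cos Δλ,  σ = 1.3607 rad → d_gc = 4682.0 nmi
Rhumb line: Δψ = +1.1030, q = Δφ/Δψ = 0.7848, d_rh = R√(Δφ²+q²Δλ²) = 4835.0 nmi
Excess = 4835.0 − 4682.0 = 153.0 ≈ 153 nmi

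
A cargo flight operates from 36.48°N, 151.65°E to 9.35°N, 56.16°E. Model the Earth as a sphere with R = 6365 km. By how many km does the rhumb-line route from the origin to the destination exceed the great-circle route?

Great circle: cos σ = sin φ₁ sin φ₂ + cos φ₁ cos φ₂ cos Δλ,  σ = 1.5501 rad → d_gc = 9866.4 km
Rhumb line: Δψ = -0.5207, q = Δφ/Δψ = 0.9093, d_rh = R√(Δφ²+q²Δλ²) = 10105.6 km
Excess = 10105.6 − 9866.4 = 239.2 ≈ 239 km

239 km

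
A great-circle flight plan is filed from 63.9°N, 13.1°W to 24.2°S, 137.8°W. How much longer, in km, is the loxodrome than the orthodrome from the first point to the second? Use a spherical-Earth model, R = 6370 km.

827 km

Great circle: cos σ = sin φ₁ sin φ₂ + cos φ₁ cos φ₂ cos Δλ,  σ = 2.2100 rad → d_gc = 14077.7 km
Rhumb line: Δψ = -1.8975, q = Δφ/Δψ = 0.8104, d_rh = R√(Δφ²+q²Δλ²) = 14905.0 km
Excess = 14905.0 − 14077.7 = 827.3 ≈ 827 km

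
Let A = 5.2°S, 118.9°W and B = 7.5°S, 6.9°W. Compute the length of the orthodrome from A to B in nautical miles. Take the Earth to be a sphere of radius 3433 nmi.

Haversine: a = sin²(Δφ/2)+cos φ₁ cos φ₂ sin²(Δλ/2) = 0.67902;  σ = 2·atan2(√a,√(1−a))
σ = 110.980° → d = Rσ = 3433·1.93697 = 6650 nmi

6650 nmi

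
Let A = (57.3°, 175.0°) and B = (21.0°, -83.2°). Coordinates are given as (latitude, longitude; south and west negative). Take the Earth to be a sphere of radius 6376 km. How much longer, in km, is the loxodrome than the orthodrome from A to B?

607 km

Great circle: cos σ = sin φ₁ sin φ₂ + cos φ₁ cos φ₂ cos Δλ,  σ = 1.3710 rad → d_gc = 8741.7 km
Rhumb line: Δψ = -0.8513, q = Δφ/Δψ = 0.7442, d_rh = R√(Δφ²+q²Δλ²) = 9348.6 km
Excess = 9348.6 − 8741.7 = 606.9 ≈ 607 km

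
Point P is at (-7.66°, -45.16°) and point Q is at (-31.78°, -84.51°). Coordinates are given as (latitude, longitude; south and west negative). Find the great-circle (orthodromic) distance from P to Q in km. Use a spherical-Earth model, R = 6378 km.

4876 km

Haversine: a = sin²(Δφ/2)+cos φ₁ cos φ₂ sin²(Δλ/2) = 0.13916;  σ = 2·atan2(√a,√(1−a))
σ = 43.806° → d = Rσ = 6378·0.76456 = 4876 km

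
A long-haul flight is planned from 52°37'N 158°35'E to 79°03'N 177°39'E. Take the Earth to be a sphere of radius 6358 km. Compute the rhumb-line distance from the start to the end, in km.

Rhumb course C = atan2(Δλ, Δψ) with Δψ = ln[tan(π/4+φ₂/2)/tan(π/4+φ₁/2)] = +1.2612, Δλ = +0.3328 → C = 14.78°
d = R·|Δφ| / |cos C| = 6358·0.46135 / 0.96691 = 3034 km

3034 km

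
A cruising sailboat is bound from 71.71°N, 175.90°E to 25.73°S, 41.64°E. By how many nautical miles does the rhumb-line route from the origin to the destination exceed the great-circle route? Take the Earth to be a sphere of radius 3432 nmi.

Great circle: cos σ = sin φ₁ sin φ₂ + cos φ₁ cos φ₂ cos Δλ,  σ = 2.2262 rad → d_gc = 7640.4 nmi
Rhumb line: Δψ = -2.2915, q = Δφ/Δψ = 0.7422, d_rh = R√(Δφ²+q²Δλ²) = 8348.1 nmi
Excess = 8348.1 − 7640.4 = 707.7 ≈ 708 nmi

708 nmi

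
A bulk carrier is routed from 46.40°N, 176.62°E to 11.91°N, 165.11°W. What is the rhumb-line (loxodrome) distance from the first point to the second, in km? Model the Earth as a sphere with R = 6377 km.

4211 km

Δψ = ln[tan(π/4+φ₂/2)/tan(π/4+φ₁/2)] = -0.7070;  Δφ = -0.6020 rad,  Δλ = +0.3189 rad
q = Δφ/Δψ = 0.8515
d = R·√(Δφ² + q²Δλ²) = 6377·0.66036 = 4211 km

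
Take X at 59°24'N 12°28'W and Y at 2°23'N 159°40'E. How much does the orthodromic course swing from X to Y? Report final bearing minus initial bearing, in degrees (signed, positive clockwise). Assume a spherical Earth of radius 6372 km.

+166.6°

Initial bearing θ₁ = atan2(sin Δλ cos φ₂, cos φ₁ sin φ₂ − sin φ₁ cos φ₂ cos Δλ) = 8.90°
Final bearing θ₂ = (initial bearing from the destination back to the start) + 180° = 175.48°
Δθ = θ₂ − θ₁ = +166.6°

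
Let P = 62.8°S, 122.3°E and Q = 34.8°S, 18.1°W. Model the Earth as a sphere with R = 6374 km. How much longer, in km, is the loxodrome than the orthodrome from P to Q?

1775 km

Great circle: cos σ = sin φ₁ sin φ₂ + cos φ₁ cos φ₂ cos Δλ,  σ = 1.3506 rad → d_gc = 8608.9 km
Rhumb line: Δψ = +0.7705, q = Δφ/Δψ = 0.6342, d_rh = R√(Δφ²+q²Δλ²) = 10384.1 km
Excess = 10384.1 − 8608.9 = 1775.2 ≈ 1775 km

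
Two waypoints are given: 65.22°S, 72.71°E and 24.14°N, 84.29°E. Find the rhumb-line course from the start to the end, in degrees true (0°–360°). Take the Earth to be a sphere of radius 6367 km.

Meridional parts: M(φ₁)=-1.5156, M(φ₂)=+0.4344 → ΔM = +1.9499;  Δλ = +0.2021 rad
tan C = Δλ / ΔM = +0.1036 → C = 5.92°

5.9°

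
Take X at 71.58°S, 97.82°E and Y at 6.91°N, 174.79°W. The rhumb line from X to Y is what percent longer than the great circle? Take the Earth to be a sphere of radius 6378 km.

Great circle: σ = 1.6708 rad → d_gc = Rσ = 10656.5 km
Rhumb: Δφ = +1.3699, Δλ = +1.5252, Δψ = +1.9402, q = Δφ/Δψ = 0.7061 → d_rh = R√(Δφ²+q²Δλ²) = 11113.9 km
Excess = (11113.9 − 10656.5) / 10656.5 = 457.4 / 10656.5 = 4.29% ≈ 4.3%

4.3%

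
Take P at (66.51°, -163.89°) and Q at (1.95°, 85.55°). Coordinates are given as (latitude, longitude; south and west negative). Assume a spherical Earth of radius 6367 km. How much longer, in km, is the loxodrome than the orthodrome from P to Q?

822 km

Great circle: cos σ = sin φ₁ sin φ₂ + cos φ₁ cos φ₂ cos Δλ,  σ = 1.6797 rad → d_gc = 10694.7 km
Rhumb line: Δψ = -1.5366, q = Δφ/Δψ = 0.7333, d_rh = R√(Δφ²+q²Δλ²) = 11516.7 km
Excess = 11516.7 − 10694.7 = 822.0 ≈ 822 km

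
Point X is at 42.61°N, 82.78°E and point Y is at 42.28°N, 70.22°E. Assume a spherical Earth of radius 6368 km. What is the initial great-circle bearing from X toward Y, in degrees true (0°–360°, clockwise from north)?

θ = atan2( sin Δλ·cos φ₂ ,  cos φ₁ sin φ₂ − sin φ₁ cos φ₂ cos Δλ )
  = atan2(-0.1609, +0.0062) = 272.22°

272.2°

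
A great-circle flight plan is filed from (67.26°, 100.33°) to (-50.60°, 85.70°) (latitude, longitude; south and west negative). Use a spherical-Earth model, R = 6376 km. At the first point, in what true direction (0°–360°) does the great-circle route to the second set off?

190.5°

θ = atan2( sin Δλ·cos φ₂ ,  cos φ₁ sin φ₂ − sin φ₁ cos φ₂ cos Δλ )
  = atan2(-0.1603, -0.8651) = 190.50°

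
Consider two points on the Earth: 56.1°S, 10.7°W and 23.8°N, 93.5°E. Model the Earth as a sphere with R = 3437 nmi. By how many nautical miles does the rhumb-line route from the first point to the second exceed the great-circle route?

Great circle: cos σ = sin φ₁ sin φ₂ + cos φ₁ cos φ₂ cos Δλ,  σ = 2.0489 rad → d_gc = 7042.2 nmi
Rhumb line: Δψ = +1.6161, q = Δφ/Δψ = 0.8629, d_rh = R√(Δφ²+q²Δλ²) = 7215.6 nmi
Excess = 7215.6 − 7042.2 = 173.4 ≈ 173 nmi

173 nmi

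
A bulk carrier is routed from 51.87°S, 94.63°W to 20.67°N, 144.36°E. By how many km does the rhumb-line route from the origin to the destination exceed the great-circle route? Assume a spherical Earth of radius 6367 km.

465 km

Great circle: cos σ = sin φ₁ sin φ₂ + cos φ₁ cos φ₂ cos Δλ,  σ = 2.1838 rad → d_gc = 13903.9 km
Rhumb line: Δψ = +1.4313, q = Δφ/Δψ = 0.8845, d_rh = R√(Δφ²+q²Δλ²) = 14368.7 km
Excess = 14368.7 − 13903.9 = 464.8 ≈ 465 km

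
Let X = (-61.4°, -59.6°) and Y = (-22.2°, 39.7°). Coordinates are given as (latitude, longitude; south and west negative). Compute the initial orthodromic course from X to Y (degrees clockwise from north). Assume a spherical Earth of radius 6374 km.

108.9°

N = sin Δλ·cos φ₂ = +0.9137;  D = cos φ₁ sin φ₂ − sin φ₁ cos φ₂ cos Δλ = -0.3122
initial course = atan2(N, D) = 108.87°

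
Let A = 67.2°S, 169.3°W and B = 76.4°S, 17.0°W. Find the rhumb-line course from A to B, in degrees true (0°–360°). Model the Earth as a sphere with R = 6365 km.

Δψ = ln[tan(π/4+φ₂/2)/tan(π/4+φ₁/2)] = -0.5253
Δλ = +2.6581 rad (taken the short way round)
course = atan2(Δλ, Δψ) = 101.18°

101.2°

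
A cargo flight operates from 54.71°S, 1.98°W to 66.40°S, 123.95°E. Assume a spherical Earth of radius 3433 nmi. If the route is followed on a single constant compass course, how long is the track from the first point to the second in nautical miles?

Rhumb course C = atan2(Δλ, Δψ) with Δψ = ln[tan(π/4+φ₂/2)/tan(π/4+φ₁/2)] = -0.4204, Δλ = +2.1979 → C = 100.83°
d = R·|Δφ| / |cos C| = 3433·0.20403 / 0.18787 = 3728 nmi

3728 nmi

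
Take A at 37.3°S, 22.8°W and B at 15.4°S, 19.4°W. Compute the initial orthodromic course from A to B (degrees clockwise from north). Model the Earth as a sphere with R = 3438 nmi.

θ = atan2( sin Δλ·cos φ₂ ,  cos φ₁ sin φ₂ − sin φ₁ cos φ₂ cos Δλ )
  = atan2(+0.0572, +0.3720) = 8.74°

8.7°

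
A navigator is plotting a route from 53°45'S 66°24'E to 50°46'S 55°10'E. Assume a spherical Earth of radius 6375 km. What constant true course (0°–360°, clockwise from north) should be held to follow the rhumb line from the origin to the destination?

293.5°

Meridional parts: M(φ₁)=-1.1168, M(φ₂)=-1.0317 → ΔM = +0.0851;  Δλ = -0.1961 rad
tan C = Δλ / ΔM = -2.3037 → C = 293.47°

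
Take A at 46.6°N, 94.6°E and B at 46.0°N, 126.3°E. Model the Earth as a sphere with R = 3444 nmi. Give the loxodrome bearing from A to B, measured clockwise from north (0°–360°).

Δψ = ln[tan(π/4+φ₂/2)/tan(π/4+φ₁/2)] = -0.0152
Δλ = +0.5533 rad (taken the short way round)
course = atan2(Δλ, Δψ) = 91.57°

91.6°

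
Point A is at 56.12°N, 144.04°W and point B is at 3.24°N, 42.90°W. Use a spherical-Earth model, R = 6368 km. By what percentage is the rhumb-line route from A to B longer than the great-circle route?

Great circle: σ = 1.6314 rad → d_gc = Rσ = 10389.0 km
Rhumb: Δφ = -0.9229, Δλ = +1.7652, Δψ = -1.1322, q = Δφ/Δψ = 0.8151 → d_rh = R√(Δφ²+q²Δλ²) = 10885.9 km
Excess = (10885.9 − 10389.0) / 10389.0 = 496.9 / 10389.0 = 4.78% ≈ 4.8%

4.8%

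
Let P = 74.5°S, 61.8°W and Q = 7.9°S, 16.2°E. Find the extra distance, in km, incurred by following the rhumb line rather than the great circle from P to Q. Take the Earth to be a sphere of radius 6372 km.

378 km

Great circle: cos σ = sin φ₁ sin φ₂ + cos φ₁ cos φ₂ cos Δλ,  σ = 1.3822 rad → d_gc = 8807.4 km
Rhumb line: Δψ = +1.8561, q = Δφ/Δψ = 0.6263, d_rh = R√(Δφ²+q²Δλ²) = 9185.4 km
Excess = 9185.4 − 8807.4 = 378.0 ≈ 378 km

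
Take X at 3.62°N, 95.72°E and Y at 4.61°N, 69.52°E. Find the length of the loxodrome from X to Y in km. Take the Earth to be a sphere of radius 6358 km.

Δψ = ln[tan(π/4+φ₂/2)/tan(π/4+φ₁/2)] = +0.0173;  Δφ = +0.0173 rad,  Δλ = -0.4573 rad
q = Δφ/Δψ = 0.9974
d = R·√(Δφ² + q²Δλ²) = 6358·0.45642 = 2902 km

2902 km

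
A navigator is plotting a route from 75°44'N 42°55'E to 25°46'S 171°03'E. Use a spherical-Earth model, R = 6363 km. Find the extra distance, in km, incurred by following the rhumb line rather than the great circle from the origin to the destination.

Great circle: cos σ = sin φ₁ sin φ₂ + cos φ₁ cos φ₂ cos Δλ,  σ = 2.1632 rad → d_gc = 13764.3 km
Rhumb line: Δψ = -2.5439, q = Δφ/Δψ = 0.6964, d_rh = R√(Δφ²+q²Δλ²) = 15008.4 km
Excess = 15008.4 − 13764.3 = 1244.1 ≈ 1244 km

1244 km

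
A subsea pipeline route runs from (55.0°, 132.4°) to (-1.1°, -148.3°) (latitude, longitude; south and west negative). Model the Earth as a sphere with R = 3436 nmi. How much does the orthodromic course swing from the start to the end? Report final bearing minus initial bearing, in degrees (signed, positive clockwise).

+46.1°

Initial bearing θ₁ = atan2(sin Δλ cos φ₂, cos φ₁ sin φ₂ − sin φ₁ cos φ₂ cos Δλ) = 99.42°
Final bearing θ₂ = (initial bearing from the destination back to the start) + 180° = 145.53°
Δθ = θ₂ − θ₁ = +46.1°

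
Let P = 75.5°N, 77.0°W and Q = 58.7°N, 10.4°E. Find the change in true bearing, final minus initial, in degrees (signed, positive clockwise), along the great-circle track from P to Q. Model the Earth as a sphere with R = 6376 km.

Initial bearing θ₁ = atan2(sin Δλ cos φ₂, cos φ₁ sin φ₂ − sin φ₁ cos φ₂ cos Δλ) = 69.78°
Final bearing θ₂ = (initial bearing from the destination back to the start) + 180° = 153.11°
Δθ = θ₂ − θ₁ = +83.3°

+83.3°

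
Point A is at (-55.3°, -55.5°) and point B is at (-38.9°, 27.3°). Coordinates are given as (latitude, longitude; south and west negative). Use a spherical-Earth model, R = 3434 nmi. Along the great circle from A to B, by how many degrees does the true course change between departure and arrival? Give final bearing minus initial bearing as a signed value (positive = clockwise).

-66.2°

Initial bearing θ₁ = atan2(sin Δλ cos φ₂, cos φ₁ sin φ₂ − sin φ₁ cos φ₂ cos Δλ) = 109.76°
Final bearing θ₂ = (initial bearing from the destination back to the start) + 180° = 43.51°
Δθ = θ₂ − θ₁ = -66.2°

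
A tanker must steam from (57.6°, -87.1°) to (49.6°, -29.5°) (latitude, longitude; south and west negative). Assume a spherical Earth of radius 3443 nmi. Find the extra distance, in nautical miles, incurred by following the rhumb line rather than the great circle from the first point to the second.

Great circle: cos σ = sin φ₁ sin φ₂ + cos φ₁ cos φ₂ cos Δλ,  σ = 0.5934 rad → d_gc = 2042.9 nmi
Rhumb line: Δψ = -0.2362, q = Δφ/Δψ = 0.5912, d_rh = R√(Δφ²+q²Δλ²) = 2101.9 nmi
Excess = 2101.9 − 2042.9 = 59.0 ≈ 59 nmi

59 nmi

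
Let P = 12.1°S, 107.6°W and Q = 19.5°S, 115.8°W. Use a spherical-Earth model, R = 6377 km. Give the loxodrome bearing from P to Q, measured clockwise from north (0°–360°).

226.8°

Meridional parts: M(φ₁)=-0.2128, M(φ₂)=-0.3471 → ΔM = -0.1343;  Δλ = -0.1431 rad
tan C = Δλ / ΔM = +1.0654 → C = 226.81°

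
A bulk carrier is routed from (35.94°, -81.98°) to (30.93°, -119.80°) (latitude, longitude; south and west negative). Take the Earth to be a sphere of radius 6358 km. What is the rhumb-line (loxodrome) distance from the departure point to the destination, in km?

Δψ = ln[tan(π/4+φ₂/2)/tan(π/4+φ₁/2)] = -0.1048;  Δφ = -0.0874 rad,  Δλ = -0.6601 rad
q = Δφ/Δψ = 0.8340
d = R·√(Δφ² + q²Δλ²) = 6358·0.55742 = 3544 km

3544 km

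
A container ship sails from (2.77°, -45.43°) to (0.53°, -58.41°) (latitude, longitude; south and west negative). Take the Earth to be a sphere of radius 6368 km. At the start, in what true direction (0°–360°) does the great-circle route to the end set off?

260.4°

N = sin Δλ·cos φ₂ = -0.2246;  D = cos φ₁ sin φ₂ − sin φ₁ cos φ₂ cos Δλ = -0.0379
initial course = atan2(N, D) = 260.43°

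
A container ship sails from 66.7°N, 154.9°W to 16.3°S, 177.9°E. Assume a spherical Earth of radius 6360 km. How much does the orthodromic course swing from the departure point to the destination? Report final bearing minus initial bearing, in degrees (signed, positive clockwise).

Initial bearing θ₁ = atan2(sin Δλ cos φ₂, cos φ₁ sin φ₂ − sin φ₁ cos φ₂ cos Δλ) = 206.11°
Final bearing θ₂ = (initial bearing from the destination back to the start) + 180° = 190.45°
Δθ = θ₂ − θ₁ = -15.7°

-15.7°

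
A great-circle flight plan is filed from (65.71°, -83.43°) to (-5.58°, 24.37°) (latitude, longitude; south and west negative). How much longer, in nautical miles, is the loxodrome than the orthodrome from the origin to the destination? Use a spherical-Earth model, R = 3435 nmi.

383 nmi

Great circle: cos σ = sin φ₁ sin φ₂ + cos φ₁ cos φ₂ cos Δλ,  σ = 1.7862 rad → d_gc = 6135.7 nmi
Rhumb line: Δψ = -1.6337, q = Δφ/Δψ = 0.7616, d_rh = R√(Δφ²+q²Δλ²) = 6518.8 nmi
Excess = 6518.8 − 6135.7 = 383.1 ≈ 383 nmi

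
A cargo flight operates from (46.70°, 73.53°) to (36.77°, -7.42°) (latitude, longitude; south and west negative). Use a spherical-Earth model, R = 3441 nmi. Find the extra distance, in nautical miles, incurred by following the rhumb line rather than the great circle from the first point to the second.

150 nmi

Great circle: cos σ = sin φ₁ sin φ₂ + cos φ₁ cos φ₂ cos Δλ,  σ = 1.0215 rad → d_gc = 3515.1 nmi
Rhumb line: Δψ = -0.2330, q = Δφ/Δψ = 0.7438, d_rh = R√(Δφ²+q²Δλ²) = 3664.9 nmi
Excess = 3664.9 − 3515.1 = 149.8 ≈ 150 nmi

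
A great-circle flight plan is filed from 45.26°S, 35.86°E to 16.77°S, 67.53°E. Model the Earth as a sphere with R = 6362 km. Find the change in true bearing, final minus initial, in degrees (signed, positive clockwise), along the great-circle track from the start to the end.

-17.1°

At departure: θ₁ = atan2(sin Δλ cos φ₂, cos φ₁ sin φ₂ − sin φ₁ cos φ₂ cos Δλ) = 53.22°
At arrival: θ₂ = atan2(sin Δλ cos φ₁, −cos φ₂ sin φ₁ + sin φ₂ cos φ₁ cos Δλ) = 36.08°
Δθ = θ₂ − θ₁ = -17.1°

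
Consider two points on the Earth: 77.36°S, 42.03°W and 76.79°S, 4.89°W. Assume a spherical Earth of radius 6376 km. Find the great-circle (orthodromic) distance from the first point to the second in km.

cos σ = sin φ₁ sin φ₂ + cos φ₁ cos φ₂ cos Δλ
      = sin(-77.36°)sin(-76.79°) + cos(-77.36°)cos(-76.79°)cos(37.14°) = 0.9898
σ = 8.187° → d = Rσ = 6376·0.14290 = 911 km

911 km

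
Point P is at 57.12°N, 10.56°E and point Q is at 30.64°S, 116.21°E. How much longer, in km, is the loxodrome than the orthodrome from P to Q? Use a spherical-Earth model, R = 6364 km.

Great circle: cos σ = sin φ₁ sin φ₂ + cos φ₁ cos φ₂ cos Δλ,  σ = 2.1580 rad → d_gc = 13733.3 km
Rhumb line: Δψ = -1.7828, q = Δφ/Δψ = 0.8592, d_rh = R√(Δφ²+q²Δλ²) = 14023.9 km
Excess = 14023.9 − 13733.3 = 290.6 ≈ 291 km

291 km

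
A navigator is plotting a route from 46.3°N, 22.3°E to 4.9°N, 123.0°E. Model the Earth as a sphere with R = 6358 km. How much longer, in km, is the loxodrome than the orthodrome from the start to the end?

370 km

Great circle: cos σ = sin φ₁ sin φ₂ + cos φ₁ cos φ₂ cos Δλ,  σ = 1.6369 rad → d_gc = 10407.4 km
Rhumb line: Δψ = -0.8282, q = Δφ/Δψ = 0.8724, d_rh = R√(Δφ²+q²Δλ²) = 10777.3 km
Excess = 10777.3 − 10407.4 = 369.9 ≈ 370 km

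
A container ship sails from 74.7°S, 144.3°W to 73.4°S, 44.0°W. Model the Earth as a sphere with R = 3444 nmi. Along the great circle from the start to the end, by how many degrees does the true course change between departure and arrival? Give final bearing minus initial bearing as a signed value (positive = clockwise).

-98.1°

At departure: θ₁ = atan2(sin Δλ cos φ₂, cos φ₁ sin φ₂ − sin φ₁ cos φ₂ cos Δλ) = 137.07°
At arrival: θ₂ = atan2(sin Δλ cos φ₁, −cos φ₂ sin φ₁ + sin φ₂ cos φ₁ cos Δλ) = 38.98°
Δθ = θ₂ − θ₁ = -98.1°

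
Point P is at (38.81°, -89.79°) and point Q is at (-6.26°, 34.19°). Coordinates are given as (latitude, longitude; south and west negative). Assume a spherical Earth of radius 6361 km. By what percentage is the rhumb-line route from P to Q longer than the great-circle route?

3.1%

Great circle: σ = 2.0958 rad → d_gc = Rσ = 13331.7 km
Rhumb: Δφ = -0.7866, Δλ = +2.1639, Δψ = -0.8455, q = Δφ/Δψ = 0.9304 → d_rh = R√(Δφ²+q²Δλ²) = 13748.6 km
Excess = (13748.6 − 13331.7) / 13331.7 = 416.9 / 13331.7 = 3.13% ≈ 3.1%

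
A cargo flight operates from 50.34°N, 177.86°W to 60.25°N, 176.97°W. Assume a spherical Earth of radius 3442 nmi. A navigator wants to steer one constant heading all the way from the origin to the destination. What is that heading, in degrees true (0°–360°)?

2.9°

Δψ = ln[tan(π/4+φ₂/2)/tan(π/4+φ₁/2)] = +0.3058
Δλ = +0.0155 rad (taken the short way round)
course = atan2(Δλ, Δψ) = 2.91°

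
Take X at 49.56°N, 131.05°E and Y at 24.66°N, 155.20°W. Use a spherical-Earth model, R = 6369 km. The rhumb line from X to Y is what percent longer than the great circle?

Great circle: σ = 1.0673 rad → d_gc = Rσ = 6797.5 km
Rhumb: Δφ = -0.4346, Δλ = +1.2872, Δψ = -0.5545, q = Δφ/Δψ = 0.7838 → d_rh = R√(Δφ²+q²Δλ²) = 6996.5 km
Excess = (6996.5 − 6797.5) / 6797.5 = 199.0 / 6797.5 = 2.93% ≈ 2.9%

2.9%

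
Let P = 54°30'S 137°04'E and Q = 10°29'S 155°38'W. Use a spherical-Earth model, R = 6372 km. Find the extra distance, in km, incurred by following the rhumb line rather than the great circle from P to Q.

Great circle: cos σ = sin φ₁ sin φ₂ + cos φ₁ cos φ₂ cos Δλ,  σ = 1.1934 rad → d_gc = 7604.5 km
Rhumb line: Δψ = +0.9551, q = Δφ/Δψ = 0.8043, d_rh = R√(Δφ²+q²Δλ²) = 7759.2 km
Excess = 7759.2 − 7604.5 = 154.7 ≈ 155 km

155 km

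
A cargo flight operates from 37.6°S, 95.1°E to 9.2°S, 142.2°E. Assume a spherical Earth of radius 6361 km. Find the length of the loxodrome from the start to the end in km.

Rhumb course C = atan2(Δλ, Δψ) with Δψ = ln[tan(π/4+φ₂/2)/tan(π/4+φ₁/2)] = +0.5479, Δλ = +0.8221 → C = 56.32°
d = R·|Δφ| / |cos C| = 6361·0.49567 / 0.55460 = 5685 km

5685 km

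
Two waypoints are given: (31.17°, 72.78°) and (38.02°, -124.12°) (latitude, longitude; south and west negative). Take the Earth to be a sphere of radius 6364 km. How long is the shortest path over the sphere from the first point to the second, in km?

cos σ = sin φ₁ sin φ₂ + cos φ₁ cos φ₂ cos Δλ
      = sin(31.17°)sin(38.02°) + cos(31.17°)cos(38.02°)cos(163.10°) = -0.3262
σ = 109.036° → d = Rσ = 6364·1.90303 = 12111 km

12111 km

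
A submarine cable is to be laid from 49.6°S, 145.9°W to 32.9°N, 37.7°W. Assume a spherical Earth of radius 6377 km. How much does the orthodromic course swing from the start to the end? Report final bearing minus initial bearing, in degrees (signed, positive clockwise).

-29.9°

At departure: θ₁ = atan2(sin Δλ cos φ₂, cos φ₁ sin φ₂ − sin φ₁ cos φ₂ cos Δλ) = 79.19°
At arrival: θ₂ = atan2(sin Δλ cos φ₁, −cos φ₂ sin φ₁ + sin φ₂ cos φ₁ cos Δλ) = 49.31°
Δθ = θ₂ − θ₁ = -29.9°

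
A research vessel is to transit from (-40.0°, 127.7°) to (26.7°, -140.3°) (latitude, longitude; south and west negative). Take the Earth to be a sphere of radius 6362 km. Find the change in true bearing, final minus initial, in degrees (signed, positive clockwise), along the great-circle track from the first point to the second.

-16.3°

At departure: θ₁ = atan2(sin Δλ cos φ₂, cos φ₁ sin φ₂ − sin φ₁ cos φ₂ cos Δλ) = 70.05°
At arrival: θ₂ = atan2(sin Δλ cos φ₁, −cos φ₂ sin φ₁ + sin φ₂ cos φ₁ cos Δλ) = 53.71°
Δθ = θ₂ − θ₁ = -16.3°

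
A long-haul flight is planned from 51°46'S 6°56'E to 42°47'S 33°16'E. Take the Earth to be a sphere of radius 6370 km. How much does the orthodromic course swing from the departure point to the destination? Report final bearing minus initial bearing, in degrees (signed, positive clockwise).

At departure: θ₁ = atan2(sin Δλ cos φ₂, cos φ₁ sin φ₂ − sin φ₁ cos φ₂ cos Δλ) = 73.52°
At arrival: θ₂ = atan2(sin Δλ cos φ₁, −cos φ₂ sin φ₁ + sin φ₂ cos φ₁ cos Δλ) = 53.96°
Δθ = θ₂ − θ₁ = -19.6°

-19.6°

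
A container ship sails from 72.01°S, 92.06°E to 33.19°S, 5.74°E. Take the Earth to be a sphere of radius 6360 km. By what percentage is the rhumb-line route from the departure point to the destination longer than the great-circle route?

Great circle: σ = 1.0036 rad → d_gc = Rσ = 6383.1 km
Rhumb: Δφ = +0.6775, Δλ = -1.5066, Δψ = +1.2286, q = Δφ/Δψ = 0.5515 → d_rh = R√(Δφ²+q²Δλ²) = 6818.3 km
Excess = (6818.3 − 6383.1) / 6383.1 = 435.2 / 6383.1 = 6.82% ≈ 6.8%

6.8%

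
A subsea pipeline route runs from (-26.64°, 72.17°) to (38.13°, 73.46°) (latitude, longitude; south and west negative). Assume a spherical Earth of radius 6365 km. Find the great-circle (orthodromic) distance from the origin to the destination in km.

cos σ = sin φ₁ sin φ₂ + cos φ₁ cos φ₂ cos Δλ
      = sin(-26.64°)sin(38.13°) + cos(-26.64°)cos(38.13°)cos(1.29°) = 0.4261
σ = 64.781° → d = Rσ = 6365·1.13065 = 7197 km

7197 km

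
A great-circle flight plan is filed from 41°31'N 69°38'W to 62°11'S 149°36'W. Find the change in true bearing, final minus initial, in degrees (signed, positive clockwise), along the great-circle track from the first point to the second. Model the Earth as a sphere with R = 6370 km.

+27.4°

Initial bearing θ₁ = atan2(sin Δλ cos φ₂, cos φ₁ sin φ₂ − sin φ₁ cos φ₂ cos Δλ) = 212.69°
Final bearing θ₂ = (initial bearing from the destination back to the start) + 180° = 240.06°
Δθ = θ₂ − θ₁ = +27.4°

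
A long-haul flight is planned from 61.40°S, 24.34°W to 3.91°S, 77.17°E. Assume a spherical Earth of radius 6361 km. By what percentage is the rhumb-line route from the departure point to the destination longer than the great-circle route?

5.7%

Great circle: σ = 1.6062 rad → d_gc = Rσ = 10217.2 km
Rhumb: Δφ = +1.0034, Δλ = +1.7717, Δψ = +1.2986, q = Δφ/Δψ = 0.7727 → d_rh = R√(Δφ²+q²Δλ²) = 10796.4 km
Excess = (10796.4 − 10217.2) / 10217.2 = 579.2 / 10217.2 = 5.67% ≈ 5.7%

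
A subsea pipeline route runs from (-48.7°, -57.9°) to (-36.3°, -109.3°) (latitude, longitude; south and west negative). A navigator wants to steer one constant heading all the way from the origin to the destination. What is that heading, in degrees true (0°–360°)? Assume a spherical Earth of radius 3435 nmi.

Δψ = ln[tan(π/4+φ₂/2)/tan(π/4+φ₁/2)] = +0.2951
Δλ = -0.8971 rad (taken the short way round)
course = atan2(Δλ, Δψ) = 288.21°

288.2°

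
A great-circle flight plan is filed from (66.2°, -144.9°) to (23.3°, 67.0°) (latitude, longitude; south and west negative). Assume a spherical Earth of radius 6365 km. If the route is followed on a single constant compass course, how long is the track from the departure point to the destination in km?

Δψ = ln[tan(π/4+φ₂/2)/tan(π/4+φ₁/2)] = -1.1388;  Δφ = -0.7487 rad,  Δλ = -2.5848 rad
q = Δφ/Δψ = 0.6575
d = R·√(Δφ² + q²Δλ²) = 6365·1.85711 = 11821 km

11821 km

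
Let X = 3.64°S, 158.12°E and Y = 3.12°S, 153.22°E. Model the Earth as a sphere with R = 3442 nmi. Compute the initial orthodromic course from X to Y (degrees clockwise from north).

275.9°

N = sin Δλ·cos φ₂ = -0.0853;  D = cos φ₁ sin φ₂ − sin φ₁ cos φ₂ cos Δλ = +0.0088
initial course = atan2(N, D) = 275.92°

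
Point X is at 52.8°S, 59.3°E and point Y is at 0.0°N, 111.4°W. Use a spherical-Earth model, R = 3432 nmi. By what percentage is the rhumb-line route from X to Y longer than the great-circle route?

Great circle: σ = 2.2101 rad → d_gc = Rσ = 7585.1 nmi
Rhumb: Δφ = +0.9215, Δλ = -2.9793, Δψ = +1.0890, q = Δφ/Δψ = 0.8462 → d_rh = R√(Δφ²+q²Δλ²) = 9212.1 nmi
Excess = (9212.1 − 7585.1) / 7585.1 = 1627.0 / 7585.1 = 21.4499% ≈ 21.4%

21.4%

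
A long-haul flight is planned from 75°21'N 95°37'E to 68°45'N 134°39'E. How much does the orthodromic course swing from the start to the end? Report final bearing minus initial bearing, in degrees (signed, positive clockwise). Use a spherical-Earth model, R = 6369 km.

+37.3°

At departure: θ₁ = atan2(sin Δλ cos φ₂, cos φ₁ sin φ₂ − sin φ₁ cos φ₂ cos Δλ) = 99.13°
At arrival: θ₂ = atan2(sin Δλ cos φ₁, −cos φ₂ sin φ₁ + sin φ₂ cos φ₁ cos Δλ) = 136.45°
Δθ = θ₂ − θ₁ = +37.3°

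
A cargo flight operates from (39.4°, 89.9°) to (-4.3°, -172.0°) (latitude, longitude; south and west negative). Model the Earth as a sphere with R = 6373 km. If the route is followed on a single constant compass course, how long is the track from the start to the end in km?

11204 km

Rhumb course C = atan2(Δλ, Δψ) with Δψ = ln[tan(π/4+φ₂/2)/tan(π/4+φ₁/2)] = -0.8244, Δλ = +1.7122 → C = 115.71°
d = R·|Δφ| / |cos C| = 6373·0.76271 / 0.43383 = 11204 km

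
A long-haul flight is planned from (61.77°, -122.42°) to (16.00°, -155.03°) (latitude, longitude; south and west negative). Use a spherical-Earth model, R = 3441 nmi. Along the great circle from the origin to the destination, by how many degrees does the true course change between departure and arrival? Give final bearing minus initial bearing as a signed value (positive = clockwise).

At departure: θ₁ = atan2(sin Δλ cos φ₂, cos φ₁ sin φ₂ − sin φ₁ cos φ₂ cos Δλ) = 221.62°
At arrival: θ₂ = atan2(sin Δλ cos φ₁, −cos φ₂ sin φ₁ + sin φ₂ cos φ₁ cos Δλ) = 199.08°
Δθ = θ₂ − θ₁ = -22.5°

-22.5°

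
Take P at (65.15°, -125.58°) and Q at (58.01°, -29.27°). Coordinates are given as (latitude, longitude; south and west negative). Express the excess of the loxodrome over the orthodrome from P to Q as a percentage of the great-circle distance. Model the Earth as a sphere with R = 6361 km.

Great circle: σ = 0.7300 rad → d_gc = Rσ = 4643.8 km
Rhumb: Δφ = -0.1246, Δλ = +1.6809, Δψ = -0.2632, q = Δφ/Δψ = 0.4735 → d_rh = R√(Δφ²+q²Δλ²) = 5124.6 km
Excess = (5124.6 − 4643.8) / 4643.8 = 480.8 / 4643.8 = 10.354% ≈ 10.4%

10.4%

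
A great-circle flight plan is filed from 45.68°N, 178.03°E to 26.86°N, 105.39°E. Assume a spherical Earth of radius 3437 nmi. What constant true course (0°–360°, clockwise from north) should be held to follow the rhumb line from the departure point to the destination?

252.0°

Δψ = ln[tan(π/4+φ₂/2)/tan(π/4+φ₁/2)] = -0.4113
Δλ = -1.2678 rad (taken the short way round)
course = atan2(Δλ, Δψ) = 252.03°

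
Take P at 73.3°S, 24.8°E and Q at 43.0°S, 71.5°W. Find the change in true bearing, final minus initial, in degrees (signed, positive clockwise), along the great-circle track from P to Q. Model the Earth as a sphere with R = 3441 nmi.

+89.0°

Initial bearing θ₁ = atan2(sin Δλ cos φ₂, cos φ₁ sin φ₂ − sin φ₁ cos φ₂ cos Δλ) = 249.43°
Final bearing θ₂ = (initial bearing from the destination back to the start) + 180° = 338.42°
Δθ = θ₂ − θ₁ = +89.0°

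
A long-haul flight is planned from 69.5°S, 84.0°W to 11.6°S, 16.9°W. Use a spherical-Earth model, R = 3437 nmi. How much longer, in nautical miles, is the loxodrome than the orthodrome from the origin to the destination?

Great circle: cos σ = sin φ₁ sin φ₂ + cos φ₁ cos φ₂ cos Δλ,  σ = 1.2431 rad → d_gc = 4272.6 nmi
Rhumb line: Δψ = +1.5063, q = Δφ/Δψ = 0.6709, d_rh = R√(Δφ²+q²Δλ²) = 4399.4 nmi
Excess = 4399.4 − 4272.6 = 126.8 ≈ 127 nmi

127 nmi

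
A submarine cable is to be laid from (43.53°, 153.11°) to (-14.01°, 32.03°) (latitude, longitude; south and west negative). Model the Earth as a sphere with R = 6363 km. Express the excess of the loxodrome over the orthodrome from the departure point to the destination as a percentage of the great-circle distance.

Great circle: σ = 2.1293 rad → d_gc = Rσ = 13548.5 km
Rhumb: Δφ = -1.0043, Δλ = -2.1132, Δψ = -1.0925, q = Δφ/Δψ = 0.9192 → d_rh = R√(Δφ²+q²Δλ²) = 13914.2 km
Excess = (13914.2 − 13548.5) / 13548.5 = 365.7 / 13548.5 = 2.70% ≈ 2.7%

2.7%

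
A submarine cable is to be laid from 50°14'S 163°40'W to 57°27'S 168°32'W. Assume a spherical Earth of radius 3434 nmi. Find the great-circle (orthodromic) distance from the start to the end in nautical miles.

465 nmi

Haversine: a = sin²(Δφ/2)+cos φ₁ cos φ₂ sin²(Δλ/2) = 0.00458;  σ = 2·atan2(√a,√(1−a))
σ = 7.762° → d = Rσ = 3434·0.13547 = 465 nmi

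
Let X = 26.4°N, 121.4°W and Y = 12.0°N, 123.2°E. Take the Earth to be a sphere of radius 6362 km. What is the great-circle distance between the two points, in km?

11821 km

Haversine: a = sin²(Δφ/2)+cos φ₁ cos φ₂ sin²(Δλ/2) = 0.64168;  σ = 2·atan2(√a,√(1−a))
σ = 106.461° → d = Rσ = 6362·1.85809 = 11821 km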